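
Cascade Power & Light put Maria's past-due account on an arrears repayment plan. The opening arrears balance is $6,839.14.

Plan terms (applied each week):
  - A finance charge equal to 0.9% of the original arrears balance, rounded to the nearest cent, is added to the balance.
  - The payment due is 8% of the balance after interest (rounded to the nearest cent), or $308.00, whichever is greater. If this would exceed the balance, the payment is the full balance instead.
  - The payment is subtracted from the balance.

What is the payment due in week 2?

$512.81

# | Opening | Interest | Payment | End bal
1 | $6,839.14 | $61.55 | $552.06 | $6,348.63
2 | $6,348.63 | $61.55 | $512.81 | $5,897.37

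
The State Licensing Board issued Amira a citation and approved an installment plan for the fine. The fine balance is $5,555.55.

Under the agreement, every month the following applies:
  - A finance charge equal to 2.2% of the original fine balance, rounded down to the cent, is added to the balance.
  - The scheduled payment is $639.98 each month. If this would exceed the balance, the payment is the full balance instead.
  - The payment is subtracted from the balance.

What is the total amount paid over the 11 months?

$6,899.97

# | Opening | Interest | Payment | End bal
1 | $5,555.55 | $122.22 | $639.98 | $5,037.79
2 | $5,037.79 | $122.22 | $639.98 | $4,520.03
3 | $4,520.03 | $122.22 | $639.98 | $4,002.27
4 | $4,002.27 | $122.22 | $639.98 | $3,484.51
5 | $3,484.51 | $122.22 | $639.98 | $2,966.75
6 | $2,966.75 | $122.22 | $639.98 | $2,448.99
7 | $2,448.99 | $122.22 | $639.98 | $1,931.23
8 | $1,931.23 | $122.22 | $639.98 | $1,413.47
9 | $1,413.47 | $122.22 | $639.98 | $895.71
10 | $895.71 | $122.22 | $639.98 | $377.95
11 | $377.95 | $122.22 | $500.17 | $0.00
Total paid: $6,899.97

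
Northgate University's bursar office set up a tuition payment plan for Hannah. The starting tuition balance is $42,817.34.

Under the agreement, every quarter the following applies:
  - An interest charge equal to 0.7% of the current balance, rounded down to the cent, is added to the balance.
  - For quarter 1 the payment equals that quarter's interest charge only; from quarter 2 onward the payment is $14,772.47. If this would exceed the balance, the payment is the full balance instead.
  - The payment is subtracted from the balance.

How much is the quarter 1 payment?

# | Opening | Interest | Payment | End bal
1 | $42,817.34 | $299.72 | $299.72 | $42,817.34

$299.72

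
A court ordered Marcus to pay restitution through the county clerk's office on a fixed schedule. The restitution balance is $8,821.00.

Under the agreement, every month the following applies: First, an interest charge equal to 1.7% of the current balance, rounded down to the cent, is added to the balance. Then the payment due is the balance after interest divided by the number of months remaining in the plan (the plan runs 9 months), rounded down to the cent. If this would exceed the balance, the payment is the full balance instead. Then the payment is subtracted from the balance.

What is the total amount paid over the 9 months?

$9,605.76

Month 1: opening $8,821.00; interest $149.95 → $8,970.95; payment $996.77; balance $7,974.18
Month 2: opening $7,974.18; interest $135.56 → $8,109.74; payment $1,013.71; balance $7,096.03
Month 3: opening $7,096.03; interest $120.63 → $7,216.66; payment $1,030.95; balance $6,185.71
Month 4: opening $6,185.71; interest $105.15 → $6,290.86; payment $1,048.47; balance $5,242.39
Month 5: opening $5,242.39; interest $89.12 → $5,331.51; payment $1,066.30; balance $4,265.21
Month 6: opening $4,265.21; interest $72.50 → $4,337.71; payment $1,084.42; balance $3,253.29
Month 7: opening $3,253.29; interest $55.30 → $3,308.59; payment $1,102.86; balance $2,205.73
Month 8: opening $2,205.73; interest $37.49 → $2,243.22; payment $1,121.61; balance $1,121.61
Month 9: opening $1,121.61; interest $19.06 → $1,140.67; payment $1,140.67; balance $0.00
Total paid: $9,605.76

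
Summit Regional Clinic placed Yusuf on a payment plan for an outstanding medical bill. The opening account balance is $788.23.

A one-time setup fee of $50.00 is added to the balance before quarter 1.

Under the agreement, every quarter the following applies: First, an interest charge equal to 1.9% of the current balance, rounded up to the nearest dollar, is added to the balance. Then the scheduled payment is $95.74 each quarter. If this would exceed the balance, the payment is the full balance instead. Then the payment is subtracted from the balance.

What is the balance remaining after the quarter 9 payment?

# | Opening | Interest | Payment | End bal
1 | $838.23 | $16.00 | $95.74 | $758.49
2 | $758.49 | $15.00 | $95.74 | $677.75
3 | $677.75 | $13.00 | $95.74 | $595.01
4 | $595.01 | $12.00 | $95.74 | $511.27
5 | $511.27 | $10.00 | $95.74 | $425.53
6 | $425.53 | $9.00 | $95.74 | $338.79
7 | $338.79 | $7.00 | $95.74 | $250.05
8 | $250.05 | $5.00 | $95.74 | $159.31
9 | $159.31 | $4.00 | $95.74 | $67.57

$67.57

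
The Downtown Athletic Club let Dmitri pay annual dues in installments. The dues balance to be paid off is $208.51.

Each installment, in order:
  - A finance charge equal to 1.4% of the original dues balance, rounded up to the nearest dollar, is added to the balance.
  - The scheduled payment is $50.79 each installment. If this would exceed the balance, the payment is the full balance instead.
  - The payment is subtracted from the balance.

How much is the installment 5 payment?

$20.35

# | Opening | Interest | Payment | End bal
1 | $208.51 | $3.00 | $50.79 | $160.72
2 | $160.72 | $3.00 | $50.79 | $112.93
3 | $112.93 | $3.00 | $50.79 | $65.14
4 | $65.14 | $3.00 | $50.79 | $17.35
5 | $17.35 | $3.00 | $20.35 | $0.00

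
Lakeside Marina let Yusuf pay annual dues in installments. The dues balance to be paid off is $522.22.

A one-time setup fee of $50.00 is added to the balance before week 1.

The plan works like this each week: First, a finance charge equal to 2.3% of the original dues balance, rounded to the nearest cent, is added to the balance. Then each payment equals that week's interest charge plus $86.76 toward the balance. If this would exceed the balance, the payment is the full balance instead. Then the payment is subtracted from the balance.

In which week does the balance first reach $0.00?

Week 1: opening $572.22; interest $12.01 → $584.23; payment $98.77; balance $485.46
Week 2: opening $485.46; interest $12.01 → $497.47; payment $98.77; balance $398.70
Week 3: opening $398.70; interest $12.01 → $410.71; payment $98.77; balance $311.94
Week 4: opening $311.94; interest $12.01 → $323.95; payment $98.77; balance $225.18
Week 5: opening $225.18; interest $12.01 → $237.19; payment $98.77; balance $138.42
Week 6: opening $138.42; interest $12.01 → $150.43; payment $98.77; balance $51.66
Week 7: opening $51.66; interest $12.01 → $63.67; payment $63.67; balance $0.00
Balance reaches $0.00 in week 7.

7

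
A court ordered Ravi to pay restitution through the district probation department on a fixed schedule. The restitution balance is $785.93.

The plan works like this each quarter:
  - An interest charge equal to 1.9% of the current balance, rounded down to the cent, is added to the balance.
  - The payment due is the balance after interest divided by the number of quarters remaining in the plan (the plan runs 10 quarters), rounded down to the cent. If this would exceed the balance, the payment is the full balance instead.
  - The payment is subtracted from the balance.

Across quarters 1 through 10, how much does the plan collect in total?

$872.89

Quarter 1: opening $785.93; interest $14.93 → $800.86; payment $80.08; balance $720.78
Quarter 2: opening $720.78; interest $13.69 → $734.47; payment $81.60; balance $652.87
Quarter 3: opening $652.87; interest $12.40 → $665.27; payment $83.15; balance $582.12
Quarter 4: opening $582.12; interest $11.06 → $593.18; payment $84.74; balance $508.44
Quarter 5: opening $508.44; interest $9.66 → $518.10; payment $86.35; balance $431.75
Quarter 6: opening $431.75; interest $8.20 → $439.95; payment $87.99; balance $351.96
Quarter 7: opening $351.96; interest $6.68 → $358.64; payment $89.66; balance $268.98
Quarter 8: opening $268.98; interest $5.11 → $274.09; payment $91.36; balance $182.73
Quarter 9: opening $182.73; interest $3.47 → $186.20; payment $93.10; balance $93.10
Quarter 10: opening $93.10; interest $1.76 → $94.86; payment $94.86; balance $0.00
Total paid: $872.89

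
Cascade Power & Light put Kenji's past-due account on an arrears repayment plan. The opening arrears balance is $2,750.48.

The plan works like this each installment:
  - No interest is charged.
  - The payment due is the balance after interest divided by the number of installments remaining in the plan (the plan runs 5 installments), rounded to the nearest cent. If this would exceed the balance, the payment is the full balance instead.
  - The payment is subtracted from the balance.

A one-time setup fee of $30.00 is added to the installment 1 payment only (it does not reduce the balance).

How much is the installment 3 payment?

Installment 1: opening $2,750.48; payment $550.10 (+ $30.00 fee); balance $2,200.38
Installment 2: opening $2,200.38; payment $550.10; balance $1,650.28
Installment 3: opening $1,650.28; payment $550.09; balance $1,100.19

$550.09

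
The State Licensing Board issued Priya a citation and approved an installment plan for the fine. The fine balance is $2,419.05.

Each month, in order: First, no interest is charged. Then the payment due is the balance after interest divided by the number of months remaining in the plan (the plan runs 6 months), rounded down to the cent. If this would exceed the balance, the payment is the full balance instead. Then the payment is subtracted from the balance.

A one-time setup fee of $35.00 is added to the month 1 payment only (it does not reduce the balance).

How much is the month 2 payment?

$403.17

Month 1: opening $2,419.05; payment $403.17 (+ $35.00 fee); balance $2,015.88
Month 2: opening $2,015.88; payment $403.17; balance $1,612.71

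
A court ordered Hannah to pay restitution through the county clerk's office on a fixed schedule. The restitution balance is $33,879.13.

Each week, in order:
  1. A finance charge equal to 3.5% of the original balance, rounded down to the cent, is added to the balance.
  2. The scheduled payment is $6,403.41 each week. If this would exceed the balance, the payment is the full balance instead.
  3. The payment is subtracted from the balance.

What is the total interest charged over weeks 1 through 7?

$8,300.32

# | Opening | Interest | Payment | End bal
1 | $33,879.13 | $1,185.76 | $6,403.41 | $28,661.48
2 | $28,661.48 | $1,185.76 | $6,403.41 | $23,443.83
3 | $23,443.83 | $1,185.76 | $6,403.41 | $18,226.18
4 | $18,226.18 | $1,185.76 | $6,403.41 | $13,008.53
5 | $13,008.53 | $1,185.76 | $6,403.41 | $7,790.88
6 | $7,790.88 | $1,185.76 | $6,403.41 | $2,573.23
7 | $2,573.23 | $1,185.76 | $3,758.99 | $0.00
Total interest: $1,185.76 + $1,185.76 + $1,185.76 + $1,185.76 + $1,185.76 + $1,185.76 + $1,185.76 = $8,300.32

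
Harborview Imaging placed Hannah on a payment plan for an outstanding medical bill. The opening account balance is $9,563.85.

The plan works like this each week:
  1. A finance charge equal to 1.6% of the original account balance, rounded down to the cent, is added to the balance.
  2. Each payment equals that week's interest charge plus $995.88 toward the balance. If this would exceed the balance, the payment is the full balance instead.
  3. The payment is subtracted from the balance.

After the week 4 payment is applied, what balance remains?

Week 1: $9,563.85 +$153.02 interest = $9,716.87; pay $1,148.90 → $8,567.97
Week 2: $8,567.97 +$153.02 interest = $8,720.99; pay $1,148.90 → $7,572.09
Week 3: $7,572.09 +$153.02 interest = $7,725.11; pay $1,148.90 → $6,576.21
Week 4: $6,576.21 +$153.02 interest = $6,729.23; pay $1,148.90 → $5,580.33

$5,580.33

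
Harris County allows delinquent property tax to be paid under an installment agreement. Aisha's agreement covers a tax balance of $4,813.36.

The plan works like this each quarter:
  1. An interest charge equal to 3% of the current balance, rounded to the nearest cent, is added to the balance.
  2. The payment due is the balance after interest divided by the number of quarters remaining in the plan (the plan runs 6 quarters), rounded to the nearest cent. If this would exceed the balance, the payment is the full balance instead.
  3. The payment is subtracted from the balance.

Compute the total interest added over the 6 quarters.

$531.44

# | Opening | Interest | Payment | End bal
1 | $4,813.36 | $144.40 | $826.29 | $4,131.47
2 | $4,131.47 | $123.94 | $851.08 | $3,404.33
3 | $3,404.33 | $102.13 | $876.62 | $2,629.84
4 | $2,629.84 | $78.90 | $902.91 | $1,805.83
5 | $1,805.83 | $54.17 | $930.00 | $930.00
6 | $930.00 | $27.90 | $957.90 | $0.00
Total interest: $144.40 + $123.94 + $102.13 + $78.90 + $54.17 + $27.90 = $531.44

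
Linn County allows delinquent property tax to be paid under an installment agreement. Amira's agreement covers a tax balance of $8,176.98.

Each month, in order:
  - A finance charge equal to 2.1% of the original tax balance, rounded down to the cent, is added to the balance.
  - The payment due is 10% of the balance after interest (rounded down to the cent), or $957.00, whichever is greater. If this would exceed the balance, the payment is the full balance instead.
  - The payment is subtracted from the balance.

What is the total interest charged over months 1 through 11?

$1,888.81

# | Opening | Interest | Payment | End bal
1 | $8,176.98 | $171.71 | $957.00 | $7,391.69
2 | $7,391.69 | $171.71 | $957.00 | $6,606.40
3 | $6,606.40 | $171.71 | $957.00 | $5,821.11
4 | $5,821.11 | $171.71 | $957.00 | $5,035.82
5 | $5,035.82 | $171.71 | $957.00 | $4,250.53
6 | $4,250.53 | $171.71 | $957.00 | $3,465.24
7 | $3,465.24 | $171.71 | $957.00 | $2,679.95
8 | $2,679.95 | $171.71 | $957.00 | $1,894.66
9 | $1,894.66 | $171.71 | $957.00 | $1,109.37
10 | $1,109.37 | $171.71 | $957.00 | $324.08
11 | $324.08 | $171.71 | $495.79 | $0.00
Total interest: $171.71 + $171.71 + $171.71 + $171.71 + $171.71 + $171.71 + $171.71 + $171.71 + $171.71 + $171.71 + $171.71 = $1,888.81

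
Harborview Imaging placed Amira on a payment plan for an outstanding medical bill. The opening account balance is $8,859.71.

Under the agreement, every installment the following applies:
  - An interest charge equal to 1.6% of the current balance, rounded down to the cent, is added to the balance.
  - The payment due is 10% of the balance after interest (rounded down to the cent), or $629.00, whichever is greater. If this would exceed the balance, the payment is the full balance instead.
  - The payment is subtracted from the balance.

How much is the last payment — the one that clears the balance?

$504.20

Installment 1: opening $8,859.71; interest $141.75 → $9,001.46; payment $900.14; balance $8,101.32
Installment 2: opening $8,101.32; interest $129.62 → $8,230.94; payment $823.09; balance $7,407.85
Installment 3: opening $7,407.85; interest $118.52 → $7,526.37; payment $752.63; balance $6,773.74
Installment 4: opening $6,773.74; interest $108.37 → $6,882.11; payment $688.21; balance $6,193.90
Installment 5: opening $6,193.90; interest $99.10 → $6,293.00; payment $629.30; balance $5,663.70
Installment 6: opening $5,663.70; interest $90.61 → $5,754.31; payment $629.00; balance $5,125.31
Installment 7: opening $5,125.31; interest $82.00 → $5,207.31; payment $629.00; balance $4,578.31
Installment 8: opening $4,578.31; interest $73.25 → $4,651.56; payment $629.00; balance $4,022.56
Installment 9: opening $4,022.56; interest $64.36 → $4,086.92; payment $629.00; balance $3,457.92
Installment 10: opening $3,457.92; interest $55.32 → $3,513.24; payment $629.00; balance $2,884.24
Installment 11: opening $2,884.24; interest $46.14 → $2,930.38; payment $629.00; balance $2,301.38
Installment 12: opening $2,301.38; interest $36.82 → $2,338.20; payment $629.00; balance $1,709.20
Installment 13: opening $1,709.20; interest $27.34 → $1,736.54; payment $629.00; balance $1,107.54
Installment 14: opening $1,107.54; interest $17.72 → $1,125.26; payment $629.00; balance $496.26
Installment 15: opening $496.26; interest $7.94 → $504.20; payment $504.20; balance $0.00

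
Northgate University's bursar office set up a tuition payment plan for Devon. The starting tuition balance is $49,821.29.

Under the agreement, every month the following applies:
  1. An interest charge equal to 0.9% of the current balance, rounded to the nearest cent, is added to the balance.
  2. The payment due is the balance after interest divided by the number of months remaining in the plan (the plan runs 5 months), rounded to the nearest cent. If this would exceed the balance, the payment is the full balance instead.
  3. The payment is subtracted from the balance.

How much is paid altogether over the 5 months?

Month 1: opening $49,821.29; interest $448.39 → $50,269.68; payment $10,053.94; balance $40,215.74
Month 2: opening $40,215.74; interest $361.94 → $40,577.68; payment $10,144.42; balance $30,433.26
Month 3: opening $30,433.26; interest $273.90 → $30,707.16; payment $10,235.72; balance $20,471.44
Month 4: opening $20,471.44; interest $184.24 → $20,655.68; payment $10,327.84; balance $10,327.84
Month 5: opening $10,327.84; interest $92.95 → $10,420.79; payment $10,420.79; balance $0.00
Total paid: $51,182.71

$51,182.71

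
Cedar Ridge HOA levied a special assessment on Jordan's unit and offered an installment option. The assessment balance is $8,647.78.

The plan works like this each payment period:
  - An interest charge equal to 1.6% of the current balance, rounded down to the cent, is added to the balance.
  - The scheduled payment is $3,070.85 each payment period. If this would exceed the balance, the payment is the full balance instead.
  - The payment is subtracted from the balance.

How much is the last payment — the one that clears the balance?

# | Opening | Interest | Payment | End bal
1 | $8,647.78 | $138.36 | $3,070.85 | $5,715.29
2 | $5,715.29 | $91.44 | $3,070.85 | $2,735.88
3 | $2,735.88 | $43.77 | $2,779.65 | $0.00

$2,779.65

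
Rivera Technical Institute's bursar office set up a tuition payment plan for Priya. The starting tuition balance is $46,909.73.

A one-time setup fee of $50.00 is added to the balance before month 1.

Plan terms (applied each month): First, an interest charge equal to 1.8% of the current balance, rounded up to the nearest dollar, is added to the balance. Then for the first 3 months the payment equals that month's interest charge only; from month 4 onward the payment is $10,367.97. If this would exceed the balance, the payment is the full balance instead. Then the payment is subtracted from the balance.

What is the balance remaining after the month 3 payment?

$46,959.73

Month 1: opening $46,959.73; interest $846.00 → $47,805.73; payment $846.00; balance $46,959.73
Month 2: opening $46,959.73; interest $846.00 → $47,805.73; payment $846.00; balance $46,959.73
Month 3: opening $46,959.73; interest $846.00 → $47,805.73; payment $846.00; balance $46,959.73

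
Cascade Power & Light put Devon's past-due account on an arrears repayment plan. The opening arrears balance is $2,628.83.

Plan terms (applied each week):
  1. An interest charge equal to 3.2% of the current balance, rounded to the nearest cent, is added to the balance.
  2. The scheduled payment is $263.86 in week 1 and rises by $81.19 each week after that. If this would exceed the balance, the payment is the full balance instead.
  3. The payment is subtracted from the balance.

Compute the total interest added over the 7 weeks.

$367.52

Week 1: $2,628.83 +$84.12 interest = $2,712.95; pay $263.86 → $2,449.09
Week 2: $2,449.09 +$78.37 interest = $2,527.46; pay $345.05 → $2,182.41
Week 3: $2,182.41 +$69.84 interest = $2,252.25; pay $426.24 → $1,826.01
Week 4: $1,826.01 +$58.43 interest = $1,884.44; pay $507.43 → $1,377.01
Week 5: $1,377.01 +$44.06 interest = $1,421.07; pay $588.62 → $832.45
Week 6: $832.45 +$26.64 interest = $859.09; pay $669.81 → $189.28
Week 7: $189.28 +$6.06 interest = $195.34; pay $195.34 → $0.00
Total interest: $84.12 + $78.37 + $69.84 + $58.43 + $44.06 + $26.64 + $6.06 = $367.52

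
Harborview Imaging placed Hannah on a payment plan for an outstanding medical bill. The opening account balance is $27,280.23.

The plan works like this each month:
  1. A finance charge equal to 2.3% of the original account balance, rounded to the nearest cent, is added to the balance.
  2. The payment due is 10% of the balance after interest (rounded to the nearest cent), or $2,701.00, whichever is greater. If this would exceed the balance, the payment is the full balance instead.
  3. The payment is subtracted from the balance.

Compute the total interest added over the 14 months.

Month 1: $27,280.23 +$627.45 interest = $27,907.68; pay $2,790.77 → $25,116.91
Month 2: $25,116.91 +$627.45 interest = $25,744.36; pay $2,701.00 → $23,043.36
Month 3: $23,043.36 +$627.45 interest = $23,670.81; pay $2,701.00 → $20,969.81
Month 4: $20,969.81 +$627.45 interest = $21,597.26; pay $2,701.00 → $18,896.26
Month 5: $18,896.26 +$627.45 interest = $19,523.71; pay $2,701.00 → $16,822.71
Month 6: $16,822.71 +$627.45 interest = $17,450.16; pay $2,701.00 → $14,749.16
Month 7: $14,749.16 +$627.45 interest = $15,376.61; pay $2,701.00 → $12,675.61
Month 8: $12,675.61 +$627.45 interest = $13,303.06; pay $2,701.00 → $10,602.06
Month 9: $10,602.06 +$627.45 interest = $11,229.51; pay $2,701.00 → $8,528.51
Month 10: $8,528.51 +$627.45 interest = $9,155.96; pay $2,701.00 → $6,454.96
Month 11: $6,454.96 +$627.45 interest = $7,082.41; pay $2,701.00 → $4,381.41
Month 12: $4,381.41 +$627.45 interest = $5,008.86; pay $2,701.00 → $2,307.86
Month 13: $2,307.86 +$627.45 interest = $2,935.31; pay $2,701.00 → $234.31
Month 14: $234.31 +$627.45 interest = $861.76; pay $861.76 → $0.00
Total interest: $627.45 + $627.45 + $627.45 + $627.45 + $627.45 + $627.45 + $627.45 + $627.45 + $627.45 + $627.45 + $627.45 + $627.45 + $627.45 + $627.45 = $8,784.30

$8,784.30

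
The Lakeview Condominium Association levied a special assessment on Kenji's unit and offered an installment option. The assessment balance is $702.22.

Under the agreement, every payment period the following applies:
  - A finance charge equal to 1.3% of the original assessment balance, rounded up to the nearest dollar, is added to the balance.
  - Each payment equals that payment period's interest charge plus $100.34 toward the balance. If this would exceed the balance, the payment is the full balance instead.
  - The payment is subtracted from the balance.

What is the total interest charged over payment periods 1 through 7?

Payment period 1: opening $702.22; interest $10.00 → $712.22; payment $110.34; balance $601.88
Payment period 2: opening $601.88; interest $10.00 → $611.88; payment $110.34; balance $501.54
Payment period 3: opening $501.54; interest $10.00 → $511.54; payment $110.34; balance $401.20
Payment period 4: opening $401.20; interest $10.00 → $411.20; payment $110.34; balance $300.86
Payment period 5: opening $300.86; interest $10.00 → $310.86; payment $110.34; balance $200.52
Payment period 6: opening $200.52; interest $10.00 → $210.52; payment $110.34; balance $100.18
Payment period 7: opening $100.18; interest $10.00 → $110.18; payment $110.18; balance $0.00
Total interest: $10.00 + $10.00 + $10.00 + $10.00 + $10.00 + $10.00 + $10.00 = $70.00

$70.00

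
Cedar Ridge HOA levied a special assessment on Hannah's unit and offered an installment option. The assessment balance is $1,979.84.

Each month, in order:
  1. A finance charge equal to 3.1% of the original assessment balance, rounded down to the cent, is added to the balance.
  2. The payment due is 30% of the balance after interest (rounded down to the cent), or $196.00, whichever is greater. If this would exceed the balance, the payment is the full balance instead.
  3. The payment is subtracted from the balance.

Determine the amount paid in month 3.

Month 1: opening $1,979.84; interest $61.37 → $2,041.21; payment $612.36; balance $1,428.85
Month 2: opening $1,428.85; interest $61.37 → $1,490.22; payment $447.06; balance $1,043.16
Month 3: opening $1,043.16; interest $61.37 → $1,104.53; payment $331.35; balance $773.18

$331.35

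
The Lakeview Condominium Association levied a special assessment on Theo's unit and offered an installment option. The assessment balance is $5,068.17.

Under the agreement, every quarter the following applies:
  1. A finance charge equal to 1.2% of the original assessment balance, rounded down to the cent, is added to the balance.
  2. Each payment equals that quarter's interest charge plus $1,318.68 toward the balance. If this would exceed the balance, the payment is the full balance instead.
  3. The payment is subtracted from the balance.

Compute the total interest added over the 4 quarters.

Quarter 1: opening $5,068.17; interest $60.81 → $5,128.98; payment $1,379.49; balance $3,749.49
Quarter 2: opening $3,749.49; interest $60.81 → $3,810.30; payment $1,379.49; balance $2,430.81
Quarter 3: opening $2,430.81; interest $60.81 → $2,491.62; payment $1,379.49; balance $1,112.13
Quarter 4: opening $1,112.13; interest $60.81 → $1,172.94; payment $1,172.94; balance $0.00
Total interest: $60.81 + $60.81 + $60.81 + $60.81 = $243.24

$243.24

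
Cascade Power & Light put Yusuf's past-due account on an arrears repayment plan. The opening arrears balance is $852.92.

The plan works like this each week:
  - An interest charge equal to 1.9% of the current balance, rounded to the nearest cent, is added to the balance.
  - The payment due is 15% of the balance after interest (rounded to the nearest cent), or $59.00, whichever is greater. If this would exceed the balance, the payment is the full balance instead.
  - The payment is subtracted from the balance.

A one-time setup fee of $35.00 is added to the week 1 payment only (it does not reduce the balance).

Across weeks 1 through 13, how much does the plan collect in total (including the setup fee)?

# | Opening | Interest | Payment | Fee | End bal
1 | $852.92 | $16.21 | $130.37 | $35.00 | $738.76
2 | $738.76 | $14.04 | $112.92 | — | $639.88
3 | $639.88 | $12.16 | $97.81 | — | $554.23
4 | $554.23 | $10.53 | $84.71 | — | $480.05
5 | $480.05 | $9.12 | $73.38 | — | $415.79
6 | $415.79 | $7.90 | $63.55 | — | $360.14
7 | $360.14 | $6.84 | $59.00 | — | $307.98
8 | $307.98 | $5.85 | $59.00 | — | $254.83
9 | $254.83 | $4.84 | $59.00 | — | $200.67
10 | $200.67 | $3.81 | $59.00 | — | $145.48
11 | $145.48 | $2.76 | $59.00 | — | $89.24
12 | $89.24 | $1.70 | $59.00 | — | $31.94
13 | $31.94 | $0.61 | $32.55 | — | $0.00
Total paid: $984.29

$984.29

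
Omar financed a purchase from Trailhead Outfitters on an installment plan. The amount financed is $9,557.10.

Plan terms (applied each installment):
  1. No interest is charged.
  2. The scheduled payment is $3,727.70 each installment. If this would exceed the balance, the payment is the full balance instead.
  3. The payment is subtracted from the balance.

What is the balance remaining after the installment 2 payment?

Installment 1: $9,557.10 − $3,727.70 → $5,829.40
Installment 2: $5,829.40 − $3,727.70 → $2,101.70

$2,101.70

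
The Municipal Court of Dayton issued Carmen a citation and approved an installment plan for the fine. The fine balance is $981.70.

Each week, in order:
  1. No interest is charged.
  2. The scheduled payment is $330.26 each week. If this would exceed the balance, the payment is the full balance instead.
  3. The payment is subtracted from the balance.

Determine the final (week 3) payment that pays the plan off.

$321.18

Week 1: $981.70 − $330.26 → $651.44
Week 2: $651.44 − $330.26 → $321.18
Week 3: $321.18 − $321.18 → $0.00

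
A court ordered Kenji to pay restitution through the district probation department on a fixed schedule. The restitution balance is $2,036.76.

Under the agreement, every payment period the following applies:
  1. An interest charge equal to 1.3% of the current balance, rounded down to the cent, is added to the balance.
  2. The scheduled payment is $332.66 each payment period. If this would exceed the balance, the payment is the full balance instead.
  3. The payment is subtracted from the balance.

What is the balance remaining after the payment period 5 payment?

Payment period 1: opening $2,036.76; interest $26.47 → $2,063.23; payment $332.66; balance $1,730.57
Payment period 2: opening $1,730.57; interest $22.49 → $1,753.06; payment $332.66; balance $1,420.40
Payment period 3: opening $1,420.40; interest $18.46 → $1,438.86; payment $332.66; balance $1,106.20
Payment period 4: opening $1,106.20; interest $14.38 → $1,120.58; payment $332.66; balance $787.92
Payment period 5: opening $787.92; interest $10.24 → $798.16; payment $332.66; balance $465.50

$465.50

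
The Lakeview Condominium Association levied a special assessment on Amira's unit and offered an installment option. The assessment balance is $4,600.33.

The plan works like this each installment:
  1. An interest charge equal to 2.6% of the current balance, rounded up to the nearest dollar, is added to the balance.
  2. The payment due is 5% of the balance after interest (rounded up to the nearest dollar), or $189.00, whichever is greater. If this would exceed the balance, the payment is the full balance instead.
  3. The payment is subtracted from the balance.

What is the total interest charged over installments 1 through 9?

Installment 1: opening $4,600.33; interest $120.00 → $4,720.33; payment $237.00; balance $4,483.33
Installment 2: opening $4,483.33; interest $117.00 → $4,600.33; payment $231.00; balance $4,369.33
Installment 3: opening $4,369.33; interest $114.00 → $4,483.33; payment $225.00; balance $4,258.33
Installment 4: opening $4,258.33; interest $111.00 → $4,369.33; payment $219.00; balance $4,150.33
Installment 5: opening $4,150.33; interest $108.00 → $4,258.33; payment $213.00; balance $4,045.33
Installment 6: opening $4,045.33; interest $106.00 → $4,151.33; payment $208.00; balance $3,943.33
Installment 7: opening $3,943.33; interest $103.00 → $4,046.33; payment $203.00; balance $3,843.33
Installment 8: opening $3,843.33; interest $100.00 → $3,943.33; payment $198.00; balance $3,745.33
Installment 9: opening $3,745.33; interest $98.00 → $3,843.33; payment $193.00; balance $3,650.33
Total interest: $120.00 + $117.00 + $114.00 + $111.00 + $108.00 + $106.00 + $103.00 + $100.00 + $98.00 = $977.00

$977.00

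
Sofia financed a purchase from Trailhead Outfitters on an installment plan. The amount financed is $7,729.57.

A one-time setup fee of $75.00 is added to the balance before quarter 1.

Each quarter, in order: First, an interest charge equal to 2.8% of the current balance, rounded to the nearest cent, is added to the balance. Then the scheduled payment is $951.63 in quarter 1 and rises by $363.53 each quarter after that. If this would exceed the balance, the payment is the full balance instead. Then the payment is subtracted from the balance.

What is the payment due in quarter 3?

Quarter 1: $7,804.57 +$218.53 interest = $8,023.10; pay $951.63 → $7,071.47
Quarter 2: $7,071.47 +$198.00 interest = $7,269.47; pay $1,315.16 → $5,954.31
Quarter 3: $5,954.31 +$166.72 interest = $6,121.03; pay $1,678.69 → $4,442.34

$1,678.69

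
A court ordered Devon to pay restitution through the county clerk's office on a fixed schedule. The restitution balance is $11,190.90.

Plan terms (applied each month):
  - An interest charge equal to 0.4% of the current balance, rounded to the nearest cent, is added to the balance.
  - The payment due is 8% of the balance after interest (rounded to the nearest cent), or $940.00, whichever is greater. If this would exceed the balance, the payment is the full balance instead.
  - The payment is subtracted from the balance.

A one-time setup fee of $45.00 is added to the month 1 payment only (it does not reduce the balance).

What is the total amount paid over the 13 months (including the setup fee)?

# | Opening | Interest | Payment | Fee | End bal
1 | $11,190.90 | $44.76 | $940.00 | $45.00 | $10,295.66
2 | $10,295.66 | $41.18 | $940.00 | — | $9,396.84
3 | $9,396.84 | $37.59 | $940.00 | — | $8,494.43
4 | $8,494.43 | $33.98 | $940.00 | — | $7,588.41
5 | $7,588.41 | $30.35 | $940.00 | — | $6,678.76
6 | $6,678.76 | $26.72 | $940.00 | — | $5,765.48
7 | $5,765.48 | $23.06 | $940.00 | — | $4,848.54
8 | $4,848.54 | $19.39 | $940.00 | — | $3,927.93
9 | $3,927.93 | $15.71 | $940.00 | — | $3,003.64
10 | $3,003.64 | $12.01 | $940.00 | — | $2,075.65
11 | $2,075.65 | $8.30 | $940.00 | — | $1,143.95
12 | $1,143.95 | $4.58 | $940.00 | — | $208.53
13 | $208.53 | $0.83 | $209.36 | — | $0.00
Total paid: $11,534.36

$11,534.36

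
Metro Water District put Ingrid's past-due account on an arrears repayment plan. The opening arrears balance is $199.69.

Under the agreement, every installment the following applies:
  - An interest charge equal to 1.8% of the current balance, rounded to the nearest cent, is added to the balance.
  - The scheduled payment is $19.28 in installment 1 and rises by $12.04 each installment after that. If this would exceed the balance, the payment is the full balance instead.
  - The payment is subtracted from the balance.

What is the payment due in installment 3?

Installment 1: opening $199.69; interest $3.59 → $203.28; payment $19.28; balance $184.00
Installment 2: opening $184.00; interest $3.31 → $187.31; payment $31.32; balance $155.99
Installment 3: opening $155.99; interest $2.81 → $158.80; payment $43.36; balance $115.44

$43.36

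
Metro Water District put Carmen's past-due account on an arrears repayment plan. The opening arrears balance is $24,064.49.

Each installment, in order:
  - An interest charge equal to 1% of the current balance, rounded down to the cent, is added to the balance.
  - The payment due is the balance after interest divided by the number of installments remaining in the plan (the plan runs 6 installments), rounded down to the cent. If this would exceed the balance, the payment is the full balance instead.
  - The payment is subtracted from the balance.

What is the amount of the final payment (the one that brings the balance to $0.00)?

Installment 1: opening $24,064.49; interest $240.64 → $24,305.13; payment $4,050.85; balance $20,254.28
Installment 2: opening $20,254.28; interest $202.54 → $20,456.82; payment $4,091.36; balance $16,365.46
Installment 3: opening $16,365.46; interest $163.65 → $16,529.11; payment $4,132.27; balance $12,396.84
Installment 4: opening $12,396.84; interest $123.96 → $12,520.80; payment $4,173.60; balance $8,347.20
Installment 5: opening $8,347.20; interest $83.47 → $8,430.67; payment $4,215.33; balance $4,215.34
Installment 6: opening $4,215.34; interest $42.15 → $4,257.49; payment $4,257.49; balance $0.00

$4,257.49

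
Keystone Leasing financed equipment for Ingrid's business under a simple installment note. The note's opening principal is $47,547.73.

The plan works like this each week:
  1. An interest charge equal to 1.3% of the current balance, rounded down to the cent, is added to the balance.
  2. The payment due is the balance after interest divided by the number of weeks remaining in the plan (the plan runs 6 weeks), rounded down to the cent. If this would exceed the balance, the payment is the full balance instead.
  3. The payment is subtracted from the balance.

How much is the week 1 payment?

Week 1: opening $47,547.73; interest $618.12 → $48,165.85; payment $8,027.64; balance $40,138.21

$8,027.64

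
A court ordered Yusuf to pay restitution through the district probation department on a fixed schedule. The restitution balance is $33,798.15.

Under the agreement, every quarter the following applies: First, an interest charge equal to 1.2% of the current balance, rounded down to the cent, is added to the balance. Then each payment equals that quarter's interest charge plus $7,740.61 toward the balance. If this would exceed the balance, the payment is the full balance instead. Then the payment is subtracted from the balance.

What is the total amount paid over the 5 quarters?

# | Opening | Interest | Payment | End bal
1 | $33,798.15 | $405.57 | $8,146.18 | $26,057.54
2 | $26,057.54 | $312.69 | $8,053.30 | $18,316.93
3 | $18,316.93 | $219.80 | $7,960.41 | $10,576.32
4 | $10,576.32 | $126.91 | $7,867.52 | $2,835.71
5 | $2,835.71 | $34.02 | $2,869.73 | $0.00
Total paid: $34,897.14

$34,897.14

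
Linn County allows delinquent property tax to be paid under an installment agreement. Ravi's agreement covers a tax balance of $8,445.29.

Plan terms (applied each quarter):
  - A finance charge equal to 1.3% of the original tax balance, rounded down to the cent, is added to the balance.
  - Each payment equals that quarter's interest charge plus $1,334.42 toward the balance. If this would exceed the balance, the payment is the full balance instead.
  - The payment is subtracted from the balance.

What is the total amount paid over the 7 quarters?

$9,213.75

Quarter 1: opening $8,445.29; interest $109.78 → $8,555.07; payment $1,444.20; balance $7,110.87
Quarter 2: opening $7,110.87; interest $109.78 → $7,220.65; payment $1,444.20; balance $5,776.45
Quarter 3: opening $5,776.45; interest $109.78 → $5,886.23; payment $1,444.20; balance $4,442.03
Quarter 4: opening $4,442.03; interest $109.78 → $4,551.81; payment $1,444.20; balance $3,107.61
Quarter 5: opening $3,107.61; interest $109.78 → $3,217.39; payment $1,444.20; balance $1,773.19
Quarter 6: opening $1,773.19; interest $109.78 → $1,882.97; payment $1,444.20; balance $438.77
Quarter 7: opening $438.77; interest $109.78 → $548.55; payment $548.55; balance $0.00
Total paid: $9,213.75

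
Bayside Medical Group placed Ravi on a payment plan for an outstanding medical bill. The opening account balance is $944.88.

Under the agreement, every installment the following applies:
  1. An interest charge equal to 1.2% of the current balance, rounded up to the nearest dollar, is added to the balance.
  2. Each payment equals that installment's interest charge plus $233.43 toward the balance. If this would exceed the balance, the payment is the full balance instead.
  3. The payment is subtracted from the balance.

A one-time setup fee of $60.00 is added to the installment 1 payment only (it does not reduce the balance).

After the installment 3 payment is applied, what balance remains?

$244.59

Installment 1: $944.88 +$12.00 interest = $956.88; pay $245.43 (+ $60.00 fee) → $711.45
Installment 2: $711.45 +$9.00 interest = $720.45; pay $242.43 → $478.02
Installment 3: $478.02 +$6.00 interest = $484.02; pay $239.43 → $244.59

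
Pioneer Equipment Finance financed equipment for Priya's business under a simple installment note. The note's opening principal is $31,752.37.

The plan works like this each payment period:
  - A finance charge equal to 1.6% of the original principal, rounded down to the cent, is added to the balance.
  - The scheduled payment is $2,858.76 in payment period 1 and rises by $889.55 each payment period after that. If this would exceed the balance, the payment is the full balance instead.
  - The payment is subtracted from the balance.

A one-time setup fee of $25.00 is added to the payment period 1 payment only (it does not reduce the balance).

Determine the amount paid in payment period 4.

Payment period 1: opening $31,752.37; interest $508.03 → $32,260.40; payment $2,858.76 (+ $25.00 fee); balance $29,401.64
Payment period 2: opening $29,401.64; interest $508.03 → $29,909.67; payment $3,748.31; balance $26,161.36
Payment period 3: opening $26,161.36; interest $508.03 → $26,669.39; payment $4,637.86; balance $22,031.53
Payment period 4: opening $22,031.53; interest $508.03 → $22,539.56; payment $5,527.41; balance $17,012.15

$5,527.41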